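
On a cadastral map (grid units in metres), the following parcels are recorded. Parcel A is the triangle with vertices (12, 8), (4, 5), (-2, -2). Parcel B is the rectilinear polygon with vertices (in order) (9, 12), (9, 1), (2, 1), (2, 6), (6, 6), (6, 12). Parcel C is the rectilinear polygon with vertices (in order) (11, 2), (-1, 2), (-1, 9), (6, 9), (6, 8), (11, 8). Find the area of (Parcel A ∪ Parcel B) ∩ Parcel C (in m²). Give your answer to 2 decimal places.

35.55

|Parcel A ∪ Parcel B| = 58.1601.
|(Parcel A ∪ Parcel B) ∩ Parcel C| = 35.55.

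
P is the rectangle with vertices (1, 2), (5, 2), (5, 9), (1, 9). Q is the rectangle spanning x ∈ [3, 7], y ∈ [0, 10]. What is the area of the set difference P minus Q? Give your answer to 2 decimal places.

14.00

|P∩Q|: x∈[3,5], y∈[2,9] → 2·7 = 14.
|P| = 28.
|P ∖ Q| = |P| − |P∩Q| = 28 − 14 = 14.00.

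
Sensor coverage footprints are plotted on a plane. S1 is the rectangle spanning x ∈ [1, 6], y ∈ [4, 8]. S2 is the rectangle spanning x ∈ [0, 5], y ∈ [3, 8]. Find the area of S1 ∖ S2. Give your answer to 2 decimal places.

|S1∩S2|: x∈[1,5], y∈[4,8] → 4·4 = 16.
|S1| = 20.
|S1 ∖ S2| = |S1| − |S1∩S2| = 20 − 16 = 4.00.

4.00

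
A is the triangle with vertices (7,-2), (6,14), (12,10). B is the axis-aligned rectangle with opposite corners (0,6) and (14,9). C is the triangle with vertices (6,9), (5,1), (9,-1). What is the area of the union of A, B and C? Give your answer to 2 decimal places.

83.14

By inclusion–exclusion:
Individual areas: |A| = 46, |B| = 42, |C| = 17.
|A∩B| = 13.6563.
|A∩C| = 6.6275.
|B∩C| = 1.9125.
|A∩B∩C| = 0.3368.
|A ∪ B ∪ C| = 105 − 22.1962 + 0.3368 = 83.14.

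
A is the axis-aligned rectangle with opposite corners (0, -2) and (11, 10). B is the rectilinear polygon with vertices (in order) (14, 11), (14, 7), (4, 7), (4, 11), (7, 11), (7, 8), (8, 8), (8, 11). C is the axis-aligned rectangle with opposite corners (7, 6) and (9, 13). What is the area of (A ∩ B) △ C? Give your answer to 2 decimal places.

25.00

|A ∩ B| = 19.
|(A ∩ B) ∩ C| = 4.
|(A ∩ B) △ C| = 19 + 14 − 8 = 25.00.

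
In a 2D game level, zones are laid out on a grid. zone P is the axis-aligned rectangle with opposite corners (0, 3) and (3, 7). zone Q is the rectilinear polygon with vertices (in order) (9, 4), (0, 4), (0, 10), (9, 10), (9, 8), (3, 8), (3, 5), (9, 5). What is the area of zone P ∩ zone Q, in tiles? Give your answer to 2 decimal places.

The intersection is the polygon with vertices (3,4), (0,4), (0,7), (3,7), (3,5).
By the shoelace formula its area is 9.00.

9.00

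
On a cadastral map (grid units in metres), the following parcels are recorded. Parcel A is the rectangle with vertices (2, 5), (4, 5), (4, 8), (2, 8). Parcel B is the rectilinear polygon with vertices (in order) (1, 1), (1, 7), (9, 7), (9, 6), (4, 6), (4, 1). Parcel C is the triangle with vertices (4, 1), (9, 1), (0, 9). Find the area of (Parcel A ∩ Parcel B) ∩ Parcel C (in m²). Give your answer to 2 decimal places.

The region (Parcel A ∩ Parcel B) ∩ Parcel C is the polygon with vertices (2,5), (2,7), (2.25,7), (4,5.444), (4,5).
By the shoelace formula its area is 2.64.

2.64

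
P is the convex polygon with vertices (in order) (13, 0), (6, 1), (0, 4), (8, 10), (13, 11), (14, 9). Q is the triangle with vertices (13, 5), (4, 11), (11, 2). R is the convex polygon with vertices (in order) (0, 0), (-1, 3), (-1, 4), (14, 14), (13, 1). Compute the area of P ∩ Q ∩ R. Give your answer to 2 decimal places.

The intersection is the polygon with vertices (13,5), (11,2), (5.965,8.474), (6.824,9.118).
By the shoelace formula its area is 17.78.

17.78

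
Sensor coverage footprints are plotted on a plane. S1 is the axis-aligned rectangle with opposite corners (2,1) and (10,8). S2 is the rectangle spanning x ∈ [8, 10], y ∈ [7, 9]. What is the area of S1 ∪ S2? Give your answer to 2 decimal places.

58.00

By inclusion–exclusion:
Individual areas: |S1| = 56, |S2| = 4.
|S1∩S2|: x∈[8,10], y∈[7,8] → 2·1 = 2.
|S1 ∪ S2| = 60 − 2 = 58.00.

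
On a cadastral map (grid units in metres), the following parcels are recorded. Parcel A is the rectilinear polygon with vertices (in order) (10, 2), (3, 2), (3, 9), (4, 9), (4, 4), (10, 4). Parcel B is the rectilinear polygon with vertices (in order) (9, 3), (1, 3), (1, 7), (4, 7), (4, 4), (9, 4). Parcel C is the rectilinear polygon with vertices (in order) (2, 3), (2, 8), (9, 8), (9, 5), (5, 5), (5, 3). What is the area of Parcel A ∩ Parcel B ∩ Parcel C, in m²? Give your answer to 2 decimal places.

The intersection is the polygon with vertices (4,7), (4,4), (5,4), (5,3), (3,3), (3,7).
By the shoelace formula its area is 5.00.

5.00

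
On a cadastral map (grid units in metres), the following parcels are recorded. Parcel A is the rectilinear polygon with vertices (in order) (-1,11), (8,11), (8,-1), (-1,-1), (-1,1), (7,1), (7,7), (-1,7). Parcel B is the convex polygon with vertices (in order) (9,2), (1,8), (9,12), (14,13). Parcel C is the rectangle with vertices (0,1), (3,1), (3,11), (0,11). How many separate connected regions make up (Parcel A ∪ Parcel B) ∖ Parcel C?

(Parcel A ∪ Parcel B) ∖ Parcel C splits into 2 disjoint pieces (area 86.625, area 4).

2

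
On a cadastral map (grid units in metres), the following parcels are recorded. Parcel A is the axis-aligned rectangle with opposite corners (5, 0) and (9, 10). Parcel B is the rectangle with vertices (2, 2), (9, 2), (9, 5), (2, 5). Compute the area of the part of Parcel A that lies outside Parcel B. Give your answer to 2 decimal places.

28.00

|Parcel A∩Parcel B|: x∈[5,9], y∈[2,5] → 4·3 = 12.
|Parcel A| = 40.
|Parcel A ∖ Parcel B| = |Parcel A| − |Parcel A∩Parcel B| = 40 − 12 = 28.00.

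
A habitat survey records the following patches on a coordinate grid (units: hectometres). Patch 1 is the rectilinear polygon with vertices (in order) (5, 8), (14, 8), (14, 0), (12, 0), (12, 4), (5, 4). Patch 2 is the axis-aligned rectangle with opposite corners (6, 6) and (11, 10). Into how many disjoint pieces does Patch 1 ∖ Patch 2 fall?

1

Patch 1 ∖ Patch 2 is a single connected region.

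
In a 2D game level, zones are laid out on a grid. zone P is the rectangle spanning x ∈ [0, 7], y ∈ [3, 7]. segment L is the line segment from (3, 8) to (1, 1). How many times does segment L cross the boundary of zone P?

2

The segment meets the boundary at (1.571,3), (2.714,7).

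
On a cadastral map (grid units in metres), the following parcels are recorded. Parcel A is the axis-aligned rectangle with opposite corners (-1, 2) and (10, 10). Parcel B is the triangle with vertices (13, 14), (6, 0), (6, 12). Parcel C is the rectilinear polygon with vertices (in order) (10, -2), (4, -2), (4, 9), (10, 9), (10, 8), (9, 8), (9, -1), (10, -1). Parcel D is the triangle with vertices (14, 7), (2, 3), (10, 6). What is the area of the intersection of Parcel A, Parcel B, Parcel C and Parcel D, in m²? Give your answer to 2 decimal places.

0.60

The intersection is the polygon with vertices (8.6,5.2), (6,4.333), (6,4.5), (8.769,5.538).
By the shoelace formula its area is 0.60.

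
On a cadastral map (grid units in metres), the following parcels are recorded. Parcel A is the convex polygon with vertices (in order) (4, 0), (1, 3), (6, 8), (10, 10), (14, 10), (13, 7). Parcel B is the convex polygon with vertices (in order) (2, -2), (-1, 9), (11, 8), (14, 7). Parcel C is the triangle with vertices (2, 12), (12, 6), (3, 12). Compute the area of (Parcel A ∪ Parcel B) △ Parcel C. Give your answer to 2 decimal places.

96.96

|Parcel A ∪ Parcel B| = 95.2571.
|(Parcel A ∪ Parcel B) ∩ Parcel C| = 0.6494.
|(Parcel A ∪ Parcel B) △ Parcel C| = 95.2571 + 3 − 1.2987 = 96.96.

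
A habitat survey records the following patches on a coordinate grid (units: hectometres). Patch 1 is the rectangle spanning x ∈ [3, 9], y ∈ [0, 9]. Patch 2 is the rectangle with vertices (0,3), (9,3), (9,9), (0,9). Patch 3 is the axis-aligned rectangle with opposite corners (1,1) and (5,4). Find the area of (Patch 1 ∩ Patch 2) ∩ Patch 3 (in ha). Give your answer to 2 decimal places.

2.00

The region (Patch 1 ∩ Patch 2) ∩ Patch 3 is the polygon with vertices (3,3), (3,4), (5,4), (5,3).
By the shoelace formula its area is 2.00.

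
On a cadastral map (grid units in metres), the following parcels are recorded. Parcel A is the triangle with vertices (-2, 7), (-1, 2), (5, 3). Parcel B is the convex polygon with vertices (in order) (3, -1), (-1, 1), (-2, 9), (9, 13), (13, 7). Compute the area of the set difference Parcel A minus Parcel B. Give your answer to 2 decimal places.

|Parcel A| = 15.5, |Parcel A∩Parcel B| = 15.1026.
|Parcel A ∖ Parcel B| = |Parcel A| − |Parcel A∩Parcel B| = 15.5 − 15.1026 = 0.40.

0.40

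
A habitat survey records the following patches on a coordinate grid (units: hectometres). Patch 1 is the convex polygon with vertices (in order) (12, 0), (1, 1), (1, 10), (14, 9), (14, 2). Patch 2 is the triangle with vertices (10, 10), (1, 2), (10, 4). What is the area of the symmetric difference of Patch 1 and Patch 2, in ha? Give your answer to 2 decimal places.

|Patch 1| = 116, |Patch 2| = 27, |Patch 1∩Patch 2| = 26.7519.
|Patch 1 △ Patch 2| = |Patch 1| + |Patch 2| − 2·|Patch 1∩Patch 2| = 116 + 27 − 53.5037 = 89.50.

89.50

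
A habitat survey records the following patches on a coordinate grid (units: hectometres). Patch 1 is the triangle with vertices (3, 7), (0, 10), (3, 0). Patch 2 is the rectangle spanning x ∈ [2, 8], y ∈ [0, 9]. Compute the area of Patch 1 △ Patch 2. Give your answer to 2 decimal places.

52.83

|Patch 1| = 10.5, |Patch 2| = 54, |Patch 1∩Patch 2| = 5.8333.
|Patch 1 △ Patch 2| = |Patch 1| + |Patch 2| − 2·|Patch 1∩Patch 2| = 10.5 + 54 − 11.6667 = 52.83.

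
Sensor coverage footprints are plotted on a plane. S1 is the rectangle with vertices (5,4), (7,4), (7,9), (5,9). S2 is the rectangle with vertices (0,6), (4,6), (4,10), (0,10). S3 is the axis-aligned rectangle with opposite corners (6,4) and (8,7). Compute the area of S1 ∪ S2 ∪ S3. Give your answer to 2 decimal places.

29.00

By inclusion–exclusion:
Individual areas: |S1| = 10, |S2| = 16, |S3| = 6.
|S1∩S2| = 0 (no overlap).
|S1∩S3|: x∈[6,7], y∈[4,7] → 1·3 = 3.
|S2∩S3| = 0 (no overlap).
|S1∩S2∩S3| = 0.
|S1 ∪ S2 ∪ S3| = 32 − 3 + 0 = 29.00.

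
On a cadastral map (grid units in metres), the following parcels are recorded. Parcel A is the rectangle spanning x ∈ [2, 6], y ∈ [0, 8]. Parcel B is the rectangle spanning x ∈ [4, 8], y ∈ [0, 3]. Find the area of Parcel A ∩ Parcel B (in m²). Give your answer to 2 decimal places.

6.00

|Parcel A∩Parcel B|: x∈[4,6], y∈[0,3] → 2·3 = 6.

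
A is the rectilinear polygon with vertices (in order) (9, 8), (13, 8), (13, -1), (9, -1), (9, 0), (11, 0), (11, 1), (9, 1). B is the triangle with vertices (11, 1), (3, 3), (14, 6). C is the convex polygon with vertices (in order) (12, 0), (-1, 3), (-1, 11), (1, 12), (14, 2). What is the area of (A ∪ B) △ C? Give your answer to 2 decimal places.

88.56

|A ∪ B| = 44.1061.
|(A ∪ B) ∩ C| = 24.0245.
|(A ∪ B) △ C| = 44.1061 + 92.5 − 48.049 = 88.56.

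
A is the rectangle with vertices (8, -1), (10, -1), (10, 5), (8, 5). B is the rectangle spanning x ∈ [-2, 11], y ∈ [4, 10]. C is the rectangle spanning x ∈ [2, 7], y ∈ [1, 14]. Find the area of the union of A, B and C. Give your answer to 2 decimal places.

123.00

By inclusion–exclusion:
Individual areas: |A| = 12, |B| = 78, |C| = 65.
|A∩B|: x∈[8,10], y∈[4,5] → 2·1 = 2.
|A∩C| = 0 (no overlap).
|B∩C|: x∈[2,7], y∈[4,10] → 5·6 = 30.
|A∩B∩C| = 0.
|A ∪ B ∪ C| = 155 − 32 + 0 = 123.00.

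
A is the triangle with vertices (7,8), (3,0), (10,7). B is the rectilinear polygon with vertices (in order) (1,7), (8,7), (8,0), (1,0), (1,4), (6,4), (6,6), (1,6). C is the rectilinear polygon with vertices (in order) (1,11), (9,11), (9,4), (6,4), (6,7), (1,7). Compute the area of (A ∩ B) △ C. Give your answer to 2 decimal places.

|A ∩ B| = 9.25.
|(A ∩ B) ∩ C| = 5.25.
|(A ∩ B) △ C| = 9.25 + 41 − 10.5 = 39.75.

39.75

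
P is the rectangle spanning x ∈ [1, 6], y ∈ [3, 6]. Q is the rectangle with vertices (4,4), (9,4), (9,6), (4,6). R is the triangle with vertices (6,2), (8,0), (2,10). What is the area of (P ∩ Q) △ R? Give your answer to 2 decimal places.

6.00

|P ∩ Q| = 4.
|(P ∩ Q) ∩ R| = 1.
|(P ∩ Q) △ R| = 4 + 4 − 2 = 6.00.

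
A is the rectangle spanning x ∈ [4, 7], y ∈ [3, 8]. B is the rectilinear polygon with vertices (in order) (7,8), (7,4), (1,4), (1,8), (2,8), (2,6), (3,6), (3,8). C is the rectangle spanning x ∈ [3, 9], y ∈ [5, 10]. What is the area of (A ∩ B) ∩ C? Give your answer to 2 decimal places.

The region (A ∩ B) ∩ C is the polygon with vertices (4,8), (7,8), (7,5), (4,5).
By the shoelace formula its area is 9.00.

9.00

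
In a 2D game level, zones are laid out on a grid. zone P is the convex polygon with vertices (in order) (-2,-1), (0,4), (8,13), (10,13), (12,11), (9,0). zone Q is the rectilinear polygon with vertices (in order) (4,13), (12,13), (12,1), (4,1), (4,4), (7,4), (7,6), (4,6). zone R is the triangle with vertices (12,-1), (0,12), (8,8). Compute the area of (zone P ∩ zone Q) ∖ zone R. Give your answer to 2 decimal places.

|zone P ∩ zone Q| = 65.3636.
|(zone P ∩ zone Q) ∩ zone R| = 18.4951.
|(zone P ∩ zone Q) ∖ zone R| = 65.3636 − 18.4951 = 46.87.

46.87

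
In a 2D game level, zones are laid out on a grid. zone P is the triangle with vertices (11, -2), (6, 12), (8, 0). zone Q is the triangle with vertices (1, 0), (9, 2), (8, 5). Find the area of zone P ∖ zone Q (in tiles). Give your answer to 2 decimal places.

|zone P| = 16, |zone P∩zone Q| = 3.2417.
|zone P ∖ zone Q| = |zone P| − |zone P∩zone Q| = 16 − 3.2417 = 12.76.

12.76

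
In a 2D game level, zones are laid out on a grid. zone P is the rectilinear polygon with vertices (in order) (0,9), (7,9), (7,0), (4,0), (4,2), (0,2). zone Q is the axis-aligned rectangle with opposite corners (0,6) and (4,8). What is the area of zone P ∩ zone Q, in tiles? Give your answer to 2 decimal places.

The intersection is the polygon with vertices (0,8), (4,8), (4,6), (0,6).
By the shoelace formula its area is 8.00.

8.00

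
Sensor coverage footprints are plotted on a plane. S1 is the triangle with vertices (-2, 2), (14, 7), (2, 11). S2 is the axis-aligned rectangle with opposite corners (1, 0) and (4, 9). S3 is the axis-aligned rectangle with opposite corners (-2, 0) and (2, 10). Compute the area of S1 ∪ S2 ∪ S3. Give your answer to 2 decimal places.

By inclusion–exclusion:
Individual areas: |S1| = 62, |S2| = 27, |S3| = 40.
|S1∩S2| = 16.7674.
|S1∩S3| = 15.2778.
|S2∩S3|: x∈[1,2], y∈[0,9] → 1·9 = 9.
|S1∩S2∩S3| = 5.8924.
|S1 ∪ S2 ∪ S3| = 129 − 41.0451 + 5.8924 = 93.85.

93.85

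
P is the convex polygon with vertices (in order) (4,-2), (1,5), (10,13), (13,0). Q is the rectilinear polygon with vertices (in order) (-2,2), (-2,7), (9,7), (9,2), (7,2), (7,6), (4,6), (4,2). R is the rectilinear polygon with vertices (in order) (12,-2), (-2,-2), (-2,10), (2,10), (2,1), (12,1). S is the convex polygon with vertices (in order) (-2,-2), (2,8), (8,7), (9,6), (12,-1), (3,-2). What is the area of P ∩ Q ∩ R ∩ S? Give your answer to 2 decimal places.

The intersection is the polygon with vertices (2,2.667), (1,5), (2,5.889).
By the shoelace formula its area is 1.61.

1.61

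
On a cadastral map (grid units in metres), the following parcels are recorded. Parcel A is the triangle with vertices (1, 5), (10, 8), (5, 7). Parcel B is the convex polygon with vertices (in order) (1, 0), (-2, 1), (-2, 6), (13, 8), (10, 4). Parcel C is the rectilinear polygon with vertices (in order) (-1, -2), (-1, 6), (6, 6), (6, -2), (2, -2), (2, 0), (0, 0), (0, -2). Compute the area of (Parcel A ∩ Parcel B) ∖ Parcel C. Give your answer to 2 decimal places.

|Parcel A ∩ Parcel B| = 2.2273.
|(Parcel A ∩ Parcel B) ∩ Parcel C| = 0.5.
|(Parcel A ∩ Parcel B) ∖ Parcel C| = 2.2273 − 0.5 = 1.73.

1.73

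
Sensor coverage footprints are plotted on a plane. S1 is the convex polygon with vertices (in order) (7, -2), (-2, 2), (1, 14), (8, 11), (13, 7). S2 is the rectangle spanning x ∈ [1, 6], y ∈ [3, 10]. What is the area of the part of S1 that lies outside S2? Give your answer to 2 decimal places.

106.50

|S1| = 141.5, |S1∩S2| = 35.
|S1 ∖ S2| = |S1| − |S1∩S2| = 141.5 − 35 = 106.50.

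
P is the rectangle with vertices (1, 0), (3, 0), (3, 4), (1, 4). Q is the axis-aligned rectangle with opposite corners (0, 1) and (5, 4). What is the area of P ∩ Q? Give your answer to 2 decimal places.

6.00

|P∩Q|: x∈[1,3], y∈[1,4] → 2·3 = 6.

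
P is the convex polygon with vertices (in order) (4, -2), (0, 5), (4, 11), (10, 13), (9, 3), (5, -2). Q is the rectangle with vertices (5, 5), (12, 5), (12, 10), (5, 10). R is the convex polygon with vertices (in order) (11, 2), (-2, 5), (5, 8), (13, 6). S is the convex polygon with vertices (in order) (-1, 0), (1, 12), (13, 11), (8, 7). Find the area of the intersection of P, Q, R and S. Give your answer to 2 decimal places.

The intersection is the polygon with vertices (5,8), (8.238,7.191), (8,7), (5.429,5), (5,5).
By the shoelace formula its area is 5.33.

5.33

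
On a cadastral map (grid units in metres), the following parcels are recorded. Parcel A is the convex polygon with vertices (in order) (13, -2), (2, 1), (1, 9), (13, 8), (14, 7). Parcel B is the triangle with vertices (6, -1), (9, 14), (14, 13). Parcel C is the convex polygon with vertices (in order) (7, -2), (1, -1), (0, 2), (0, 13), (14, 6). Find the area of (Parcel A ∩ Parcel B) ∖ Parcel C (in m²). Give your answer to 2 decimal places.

|Parcel A ∩ Parcel B| = 15.888.
|(Parcel A ∩ Parcel B) ∩ Parcel C| = 15.3212.
|(Parcel A ∩ Parcel B) ∖ Parcel C| = 15.888 − 15.3212 = 0.57.

0.57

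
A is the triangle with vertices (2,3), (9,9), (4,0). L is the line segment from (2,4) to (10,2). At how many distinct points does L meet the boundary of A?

2

The segment meets the boundary at (5.707,3.073), (2.903,3.774).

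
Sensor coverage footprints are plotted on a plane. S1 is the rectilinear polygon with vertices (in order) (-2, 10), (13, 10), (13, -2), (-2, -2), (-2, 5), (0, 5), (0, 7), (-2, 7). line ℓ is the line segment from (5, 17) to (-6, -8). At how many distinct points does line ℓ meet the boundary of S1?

4

The segment meets the boundary at (-2,1.091), (-0.28,5), (0,5.636), (1.92,10).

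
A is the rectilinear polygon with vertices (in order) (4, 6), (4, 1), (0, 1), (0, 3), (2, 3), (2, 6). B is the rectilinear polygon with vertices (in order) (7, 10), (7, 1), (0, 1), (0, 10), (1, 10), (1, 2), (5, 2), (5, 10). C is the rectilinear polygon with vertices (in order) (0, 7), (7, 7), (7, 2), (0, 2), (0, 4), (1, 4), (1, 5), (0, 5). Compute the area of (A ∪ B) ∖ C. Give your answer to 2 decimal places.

|A ∪ B| = 40.
|(A ∪ B) ∩ C| = 23.
|(A ∪ B) ∖ C| = 40 − 23 = 17.00.

17.00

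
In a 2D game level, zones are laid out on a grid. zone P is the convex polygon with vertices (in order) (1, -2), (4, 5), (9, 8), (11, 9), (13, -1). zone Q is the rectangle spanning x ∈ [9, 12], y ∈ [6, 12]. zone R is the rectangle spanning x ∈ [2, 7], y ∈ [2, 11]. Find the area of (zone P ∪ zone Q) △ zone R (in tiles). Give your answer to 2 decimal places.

109.84

|zone P ∪ zone Q| = 92.1.
|(zone P ∪ zone Q) ∩ zone R| = 13.6286.
|(zone P ∪ zone Q) △ zone R| = 92.1 + 45 − 27.2571 = 109.84.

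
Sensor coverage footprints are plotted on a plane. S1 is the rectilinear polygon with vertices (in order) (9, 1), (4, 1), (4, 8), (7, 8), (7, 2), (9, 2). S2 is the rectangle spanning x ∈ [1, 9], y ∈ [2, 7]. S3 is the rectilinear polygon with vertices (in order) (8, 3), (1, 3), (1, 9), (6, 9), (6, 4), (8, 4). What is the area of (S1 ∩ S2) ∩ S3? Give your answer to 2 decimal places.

9.00

The region (S1 ∩ S2) ∩ S3 is the polygon with vertices (6,7), (6,4), (7,4), (7,3), (4,3), (4,7).
By the shoelace formula its area is 9.00.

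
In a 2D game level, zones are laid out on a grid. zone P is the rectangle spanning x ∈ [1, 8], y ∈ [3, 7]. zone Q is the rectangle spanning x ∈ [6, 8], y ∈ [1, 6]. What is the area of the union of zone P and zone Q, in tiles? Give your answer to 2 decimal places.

32.00

By inclusion–exclusion:
Individual areas: |zone P| = 28, |zone Q| = 10.
|zone P∩zone Q|: x∈[6,8], y∈[3,6] → 2·3 = 6.
|zone P ∪ zone Q| = 38 − 6 = 32.00.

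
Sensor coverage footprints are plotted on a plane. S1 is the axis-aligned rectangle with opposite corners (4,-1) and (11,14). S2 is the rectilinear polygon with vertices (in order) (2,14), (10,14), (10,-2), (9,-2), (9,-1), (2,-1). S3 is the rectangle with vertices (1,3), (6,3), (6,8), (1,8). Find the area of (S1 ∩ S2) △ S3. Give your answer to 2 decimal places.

|S1 ∩ S2| = 90.
|(S1 ∩ S2) ∩ S3| = 10.
|(S1 ∩ S2) △ S3| = 90 + 25 − 20 = 95.00.

95.00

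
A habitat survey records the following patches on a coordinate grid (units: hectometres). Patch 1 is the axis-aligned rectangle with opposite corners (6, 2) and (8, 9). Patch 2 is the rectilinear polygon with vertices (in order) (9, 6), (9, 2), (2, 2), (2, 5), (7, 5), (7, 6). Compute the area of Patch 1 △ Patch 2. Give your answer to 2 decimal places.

23.00

|Patch 1| = 14, |Patch 2| = 23, |Patch 1∩Patch 2| = 7.
|Patch 1 △ Patch 2| = |Patch 1| + |Patch 2| − 2·|Patch 1∩Patch 2| = 14 + 23 − 14 = 23.00.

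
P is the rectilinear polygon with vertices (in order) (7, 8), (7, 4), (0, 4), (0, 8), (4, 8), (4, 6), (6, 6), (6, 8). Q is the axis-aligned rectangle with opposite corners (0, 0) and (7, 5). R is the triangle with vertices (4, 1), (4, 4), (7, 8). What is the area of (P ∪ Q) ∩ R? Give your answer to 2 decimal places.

The region (P ∪ Q) ∩ R is the polygon with vertices (6,6), (6,6.667), (7,8), (4,1), (4,4), (5.5,6).
By the shoelace formula its area is 4.33.

4.33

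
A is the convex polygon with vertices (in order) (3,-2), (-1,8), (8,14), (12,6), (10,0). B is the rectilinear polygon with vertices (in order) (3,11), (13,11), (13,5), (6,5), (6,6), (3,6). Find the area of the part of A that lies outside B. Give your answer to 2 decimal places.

83.50

|A| = 128, |A∩B| = 44.5.
|A ∖ B| = |A| − |A∩B| = 128 − 44.5 = 83.50.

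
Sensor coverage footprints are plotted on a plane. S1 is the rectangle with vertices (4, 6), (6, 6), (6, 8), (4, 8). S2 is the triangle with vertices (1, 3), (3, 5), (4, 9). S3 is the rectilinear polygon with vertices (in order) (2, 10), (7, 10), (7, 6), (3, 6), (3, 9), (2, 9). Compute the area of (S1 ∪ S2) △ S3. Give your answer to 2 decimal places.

|S1 ∪ S2| = 7.
|(S1 ∪ S2) ∩ S3| = 4.875.
|(S1 ∪ S2) △ S3| = 7 + 17 − 9.75 = 14.25.

14.25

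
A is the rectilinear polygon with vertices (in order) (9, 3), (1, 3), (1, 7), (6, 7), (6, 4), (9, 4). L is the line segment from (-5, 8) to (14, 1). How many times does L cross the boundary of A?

2

The segment meets the boundary at (8.571,3), (1,5.789).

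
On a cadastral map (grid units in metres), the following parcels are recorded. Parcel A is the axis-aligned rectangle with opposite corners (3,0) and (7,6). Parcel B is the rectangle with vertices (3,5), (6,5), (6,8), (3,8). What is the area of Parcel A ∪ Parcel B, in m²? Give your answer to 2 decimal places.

By inclusion–exclusion:
Individual areas: |Parcel A| = 24, |Parcel B| = 9.
|Parcel A∩Parcel B|: x∈[3,6], y∈[5,6] → 3·1 = 3.
|Parcel A ∪ Parcel B| = 33 − 3 = 30.00.

30.00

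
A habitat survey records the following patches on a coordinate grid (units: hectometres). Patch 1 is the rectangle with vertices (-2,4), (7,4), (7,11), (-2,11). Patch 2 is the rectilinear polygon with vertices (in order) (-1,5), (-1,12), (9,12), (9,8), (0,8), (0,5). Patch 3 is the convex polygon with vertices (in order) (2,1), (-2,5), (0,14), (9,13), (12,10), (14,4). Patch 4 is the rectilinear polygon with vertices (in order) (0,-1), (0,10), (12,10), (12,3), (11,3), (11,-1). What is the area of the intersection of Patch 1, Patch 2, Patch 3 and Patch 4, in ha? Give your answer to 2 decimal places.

14.00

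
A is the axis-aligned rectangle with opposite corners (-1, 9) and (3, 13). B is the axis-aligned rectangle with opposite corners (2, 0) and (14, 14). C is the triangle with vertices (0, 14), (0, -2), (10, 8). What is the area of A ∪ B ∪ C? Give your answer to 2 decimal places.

200.83

By inclusion–exclusion:
Individual areas: |A| = 16, |B| = 168, |C| = 80.
|A∩B|: x∈[2,3], y∈[9,13] → 1·4 = 4.
|A∩C| = 11.4667.
|B∩C| = 51.2.
|A∩B∩C| = 3.5.
|A ∪ B ∪ C| = 264 − 66.6667 + 3.5 = 200.83.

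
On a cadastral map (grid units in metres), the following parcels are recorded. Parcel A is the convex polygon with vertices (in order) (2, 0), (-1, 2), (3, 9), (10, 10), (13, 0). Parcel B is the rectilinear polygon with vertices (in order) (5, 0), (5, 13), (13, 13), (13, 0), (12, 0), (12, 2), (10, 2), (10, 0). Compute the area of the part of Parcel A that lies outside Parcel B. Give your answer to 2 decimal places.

41.29

|Parcel A| = 100.5, |Parcel A∩Parcel B| = 59.2143.
|Parcel A ∖ Parcel B| = |Parcel A| − |Parcel A∩Parcel B| = 100.5 − 59.2143 = 41.29.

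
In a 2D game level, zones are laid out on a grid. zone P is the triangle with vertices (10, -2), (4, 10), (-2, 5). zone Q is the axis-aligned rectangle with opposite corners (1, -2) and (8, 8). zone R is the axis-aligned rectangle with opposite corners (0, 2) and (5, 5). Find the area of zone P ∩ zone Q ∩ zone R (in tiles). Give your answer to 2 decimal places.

The intersection is the polygon with vertices (1,3.25), (1,5), (5,5), (5,2), (3.143,2).
By the shoelace formula its area is 10.66.

10.66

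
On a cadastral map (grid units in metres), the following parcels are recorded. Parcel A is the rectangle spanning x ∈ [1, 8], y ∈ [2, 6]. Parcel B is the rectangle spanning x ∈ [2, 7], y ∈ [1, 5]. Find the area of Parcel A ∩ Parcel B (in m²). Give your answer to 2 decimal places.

|Parcel A∩Parcel B|: x∈[2,7], y∈[2,5] → 5·3 = 15.

15.00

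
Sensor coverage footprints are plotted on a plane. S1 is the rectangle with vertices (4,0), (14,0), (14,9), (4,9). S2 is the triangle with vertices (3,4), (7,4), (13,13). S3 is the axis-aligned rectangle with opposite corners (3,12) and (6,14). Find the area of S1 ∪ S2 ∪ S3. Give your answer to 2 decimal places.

100.01

By inclusion–exclusion:
Individual areas: |S1| = 90, |S2| = 18, |S3| = 6.
|S1∩S2| = 13.9944.
|S1∩S3| = 0 (no overlap).
|S2∩S3| = 0.
|S1∩S2∩S3| = 0.
|S1 ∪ S2 ∪ S3| = 114 − 13.9944 + 0 = 100.01.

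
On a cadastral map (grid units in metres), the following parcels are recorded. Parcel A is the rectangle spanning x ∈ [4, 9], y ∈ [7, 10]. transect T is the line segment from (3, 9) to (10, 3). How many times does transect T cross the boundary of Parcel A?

The segment meets the boundary at (5.333,7), (4,8.143).

2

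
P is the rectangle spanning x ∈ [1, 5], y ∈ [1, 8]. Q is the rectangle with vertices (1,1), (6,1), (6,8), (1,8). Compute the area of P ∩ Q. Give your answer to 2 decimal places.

|P∩Q|: x∈[1,5], y∈[1,8] → 4·7 = 28.

28.00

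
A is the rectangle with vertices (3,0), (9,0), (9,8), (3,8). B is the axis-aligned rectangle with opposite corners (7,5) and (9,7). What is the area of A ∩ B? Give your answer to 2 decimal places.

4.00

|A∩B|: x∈[7,9], y∈[5,7] → 2·2 = 4.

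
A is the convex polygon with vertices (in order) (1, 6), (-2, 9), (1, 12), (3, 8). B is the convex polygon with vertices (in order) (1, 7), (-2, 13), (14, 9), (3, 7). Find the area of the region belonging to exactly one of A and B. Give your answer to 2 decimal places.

39.67

|A| = 15, |B| = 44, |A∩B| = 9.6667.
|A △ B| = |A| + |B| − 2·|A∩B| = 15 + 44 − 19.3333 = 39.67.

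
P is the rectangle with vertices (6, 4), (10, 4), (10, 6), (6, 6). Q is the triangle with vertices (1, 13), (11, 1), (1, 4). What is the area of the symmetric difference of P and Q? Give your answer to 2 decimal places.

|P| = 8, |Q| = 45, |P∩Q| = 3.3333.
|P △ Q| = |P| + |Q| − 2·|P∩Q| = 8 + 45 − 6.6667 = 46.33.

46.33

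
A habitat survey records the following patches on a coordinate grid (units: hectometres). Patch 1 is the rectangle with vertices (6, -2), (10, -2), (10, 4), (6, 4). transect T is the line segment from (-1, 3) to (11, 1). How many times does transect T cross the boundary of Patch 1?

2

The segment meets the boundary at (10,1.167), (6,1.833).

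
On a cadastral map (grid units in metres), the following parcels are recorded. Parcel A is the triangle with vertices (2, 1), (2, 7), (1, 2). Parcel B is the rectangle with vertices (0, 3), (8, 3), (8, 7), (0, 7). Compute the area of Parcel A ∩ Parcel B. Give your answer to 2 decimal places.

The intersection is the polygon with vertices (2,3), (1.2,3), (2,7).
By the shoelace formula its area is 1.60.

1.60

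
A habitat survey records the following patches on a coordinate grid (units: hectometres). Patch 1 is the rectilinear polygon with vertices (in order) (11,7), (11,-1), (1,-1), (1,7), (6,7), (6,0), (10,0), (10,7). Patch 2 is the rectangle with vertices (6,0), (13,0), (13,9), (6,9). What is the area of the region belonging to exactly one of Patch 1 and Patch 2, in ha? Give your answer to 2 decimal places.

|Patch 1| = 52, |Patch 2| = 63, |Patch 1∩Patch 2| = 7.
|Patch 1 △ Patch 2| = |Patch 1| + |Patch 2| − 2·|Patch 1∩Patch 2| = 52 + 63 − 14 = 101.00.

101.00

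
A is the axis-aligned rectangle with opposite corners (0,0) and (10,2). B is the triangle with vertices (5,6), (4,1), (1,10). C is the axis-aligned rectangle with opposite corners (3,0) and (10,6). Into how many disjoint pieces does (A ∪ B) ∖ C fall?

(A ∪ B) ∖ C splits into 2 disjoint pieces (area 6, area 6).

2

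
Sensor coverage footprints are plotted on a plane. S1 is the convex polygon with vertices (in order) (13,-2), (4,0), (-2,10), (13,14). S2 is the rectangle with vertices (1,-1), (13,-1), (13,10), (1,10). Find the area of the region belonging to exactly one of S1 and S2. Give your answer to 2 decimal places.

52.50

|S1| = 159, |S2| = 132, |S1∩S2| = 119.25.
|S1 △ S2| = |S1| + |S2| − 2·|S1∩S2| = 159 + 132 − 238.5 = 52.50.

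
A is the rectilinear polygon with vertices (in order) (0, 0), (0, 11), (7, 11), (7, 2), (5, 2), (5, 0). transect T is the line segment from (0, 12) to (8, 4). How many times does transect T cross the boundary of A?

2

The segment meets the boundary at (7,5), (1,11).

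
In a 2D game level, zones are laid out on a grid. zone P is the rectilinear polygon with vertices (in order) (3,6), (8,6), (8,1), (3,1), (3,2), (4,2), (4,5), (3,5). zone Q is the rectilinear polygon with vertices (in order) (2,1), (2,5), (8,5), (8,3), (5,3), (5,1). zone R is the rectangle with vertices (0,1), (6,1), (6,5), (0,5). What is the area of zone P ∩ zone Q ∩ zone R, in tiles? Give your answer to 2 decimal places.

7.00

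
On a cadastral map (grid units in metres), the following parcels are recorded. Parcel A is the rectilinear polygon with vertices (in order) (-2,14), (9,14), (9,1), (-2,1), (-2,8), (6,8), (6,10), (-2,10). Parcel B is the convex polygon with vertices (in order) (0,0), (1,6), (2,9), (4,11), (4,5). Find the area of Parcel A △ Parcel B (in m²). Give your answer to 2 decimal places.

114.47

|Parcel A| = 127, |Parcel B| = 20.5, |Parcel A∩Parcel B| = 16.5167.
|Parcel A △ Parcel B| = |Parcel A| + |Parcel B| − 2·|Parcel A∩Parcel B| = 127 + 20.5 − 33.0333 = 114.47.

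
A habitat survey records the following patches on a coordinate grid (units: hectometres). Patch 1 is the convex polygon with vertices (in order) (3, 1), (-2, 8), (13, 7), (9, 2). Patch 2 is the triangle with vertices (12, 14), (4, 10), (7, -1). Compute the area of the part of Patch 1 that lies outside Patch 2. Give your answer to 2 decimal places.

|Patch 1| = 63, |Patch 1∩Patch 2| = 19.1219.
|Patch 1 ∖ Patch 2| = |Patch 1| − |Patch 1∩Patch 2| = 63 − 19.1219 = 43.88.

43.88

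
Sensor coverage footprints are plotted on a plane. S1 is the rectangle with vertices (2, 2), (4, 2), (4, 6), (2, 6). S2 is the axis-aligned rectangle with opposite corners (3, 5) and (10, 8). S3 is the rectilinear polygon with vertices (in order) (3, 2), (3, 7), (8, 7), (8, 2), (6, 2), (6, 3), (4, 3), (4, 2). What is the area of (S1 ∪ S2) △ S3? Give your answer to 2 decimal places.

|S1 ∪ S2| = 28.
|(S1 ∪ S2) ∩ S3| = 13.
|(S1 ∪ S2) △ S3| = 28 + 23 − 26 = 25.00.

25.00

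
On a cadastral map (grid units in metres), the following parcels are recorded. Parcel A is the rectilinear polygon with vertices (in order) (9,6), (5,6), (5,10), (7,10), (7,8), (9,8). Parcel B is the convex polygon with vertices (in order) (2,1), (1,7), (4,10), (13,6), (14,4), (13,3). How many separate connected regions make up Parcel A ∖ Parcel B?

2

Parcel A ∖ Parcel B splits into 2 disjoint pieces (area 1.7778, area 0.0556).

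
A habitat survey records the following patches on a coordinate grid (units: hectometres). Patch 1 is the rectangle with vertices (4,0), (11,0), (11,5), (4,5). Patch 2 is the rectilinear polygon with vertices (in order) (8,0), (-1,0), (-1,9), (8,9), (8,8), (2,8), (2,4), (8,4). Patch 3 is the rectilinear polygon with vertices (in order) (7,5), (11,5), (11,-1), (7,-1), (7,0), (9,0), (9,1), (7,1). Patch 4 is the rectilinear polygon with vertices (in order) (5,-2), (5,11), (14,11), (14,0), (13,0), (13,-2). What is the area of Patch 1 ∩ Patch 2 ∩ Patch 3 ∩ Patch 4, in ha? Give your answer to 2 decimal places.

3.00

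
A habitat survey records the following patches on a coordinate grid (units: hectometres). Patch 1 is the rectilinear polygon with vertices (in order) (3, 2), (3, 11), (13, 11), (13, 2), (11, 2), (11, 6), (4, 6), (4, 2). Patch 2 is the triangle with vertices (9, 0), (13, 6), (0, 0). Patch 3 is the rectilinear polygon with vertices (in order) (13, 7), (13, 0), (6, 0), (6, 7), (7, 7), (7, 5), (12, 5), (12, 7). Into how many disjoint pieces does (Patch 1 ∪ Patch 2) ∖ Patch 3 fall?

2

(Patch 1 ∪ Patch 2) ∖ Patch 3 splits into 2 disjoint pieces (area 53.0064, area 8.3077).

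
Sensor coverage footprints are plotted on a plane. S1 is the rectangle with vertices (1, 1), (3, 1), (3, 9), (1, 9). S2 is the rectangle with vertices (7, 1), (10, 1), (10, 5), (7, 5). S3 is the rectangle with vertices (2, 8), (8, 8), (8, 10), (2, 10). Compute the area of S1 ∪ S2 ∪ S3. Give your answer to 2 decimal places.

39.00

By inclusion–exclusion:
Individual areas: |S1| = 16, |S2| = 12, |S3| = 12.
|S1∩S2| = 0 (no overlap).
|S1∩S3|: x∈[2,3], y∈[8,9] → 1·1 = 1.
|S2∩S3| = 0 (no overlap).
|S1∩S2∩S3| = 0.
|S1 ∪ S2 ∪ S3| = 40 − 1 + 0 = 39.00.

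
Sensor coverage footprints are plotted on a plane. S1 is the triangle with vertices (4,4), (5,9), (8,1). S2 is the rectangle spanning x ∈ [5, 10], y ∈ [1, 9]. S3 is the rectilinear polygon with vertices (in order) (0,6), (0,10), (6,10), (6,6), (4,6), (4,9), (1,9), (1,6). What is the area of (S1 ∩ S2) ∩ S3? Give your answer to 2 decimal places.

The region (S1 ∩ S2) ∩ S3 is the polygon with vertices (5,9), (6,6.333), (6,6), (5,6).
By the shoelace formula its area is 1.67.

1.67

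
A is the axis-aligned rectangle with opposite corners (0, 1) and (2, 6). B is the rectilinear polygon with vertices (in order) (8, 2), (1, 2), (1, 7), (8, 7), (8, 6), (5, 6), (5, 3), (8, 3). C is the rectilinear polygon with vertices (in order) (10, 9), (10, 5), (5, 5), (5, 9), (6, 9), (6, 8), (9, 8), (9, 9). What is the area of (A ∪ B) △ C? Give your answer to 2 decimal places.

|A ∪ B| = 32.
|(A ∪ B) ∩ C| = 3.
|(A ∪ B) △ C| = 32 + 17 − 6 = 43.00.

43.00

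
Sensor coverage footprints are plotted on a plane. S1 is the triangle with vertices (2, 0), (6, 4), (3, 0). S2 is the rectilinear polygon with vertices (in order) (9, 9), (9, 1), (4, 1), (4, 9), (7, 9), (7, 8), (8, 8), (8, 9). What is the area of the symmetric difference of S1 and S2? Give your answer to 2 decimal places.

39.67

|S1| = 2, |S2| = 39, |S1∩S2| = 0.6667.
|S1 △ S2| = |S1| + |S2| − 2·|S1∩S2| = 2 + 39 − 1.3333 = 39.67.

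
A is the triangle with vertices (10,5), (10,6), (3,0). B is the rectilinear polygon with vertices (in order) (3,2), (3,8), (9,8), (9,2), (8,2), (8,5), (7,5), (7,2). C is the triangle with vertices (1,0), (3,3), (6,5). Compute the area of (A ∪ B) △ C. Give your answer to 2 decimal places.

34.54

|A ∪ B| = 35.0381.
|(A ∪ B) ∩ C| = 1.5.
|(A ∪ B) △ C| = 35.0381 + 2.5 − 3 = 34.54.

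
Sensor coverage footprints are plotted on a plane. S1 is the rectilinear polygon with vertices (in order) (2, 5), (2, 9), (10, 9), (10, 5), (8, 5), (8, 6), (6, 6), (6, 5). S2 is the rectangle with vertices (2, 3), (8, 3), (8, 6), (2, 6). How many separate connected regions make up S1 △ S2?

1

S1 △ S2 is a single connected region.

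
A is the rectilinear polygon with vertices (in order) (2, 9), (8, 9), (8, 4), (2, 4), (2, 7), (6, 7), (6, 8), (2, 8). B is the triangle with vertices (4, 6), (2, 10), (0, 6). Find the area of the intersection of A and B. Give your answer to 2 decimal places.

2.50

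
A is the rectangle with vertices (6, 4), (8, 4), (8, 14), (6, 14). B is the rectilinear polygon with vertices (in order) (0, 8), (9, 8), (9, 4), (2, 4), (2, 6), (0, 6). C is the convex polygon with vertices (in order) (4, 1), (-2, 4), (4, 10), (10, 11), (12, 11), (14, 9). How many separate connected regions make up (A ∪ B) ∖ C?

(A ∪ B) ∖ C splits into 3 disjoint pieces (area 7, area 0.625, area 2).

3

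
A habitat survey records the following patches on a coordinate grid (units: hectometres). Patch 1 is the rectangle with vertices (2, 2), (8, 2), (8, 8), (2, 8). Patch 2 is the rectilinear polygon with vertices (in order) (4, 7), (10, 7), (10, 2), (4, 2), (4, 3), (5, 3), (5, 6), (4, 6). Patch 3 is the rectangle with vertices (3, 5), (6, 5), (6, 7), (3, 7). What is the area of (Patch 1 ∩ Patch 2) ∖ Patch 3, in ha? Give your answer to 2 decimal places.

14.00

|Patch 1 ∩ Patch 2| = 17.
|(Patch 1 ∩ Patch 2) ∩ Patch 3| = 3.
|(Patch 1 ∩ Patch 2) ∖ Patch 3| = 17 − 3 = 14.00.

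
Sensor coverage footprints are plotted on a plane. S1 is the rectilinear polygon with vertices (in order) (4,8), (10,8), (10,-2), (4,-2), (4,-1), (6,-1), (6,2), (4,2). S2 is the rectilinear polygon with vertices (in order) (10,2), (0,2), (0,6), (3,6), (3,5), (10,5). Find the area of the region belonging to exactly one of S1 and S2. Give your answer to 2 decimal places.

51.00

|S1| = 54, |S2| = 33, |S1∩S2| = 18.
|S1 △ S2| = |S1| + |S2| − 2·|S1∩S2| = 54 + 33 − 36 = 51.00.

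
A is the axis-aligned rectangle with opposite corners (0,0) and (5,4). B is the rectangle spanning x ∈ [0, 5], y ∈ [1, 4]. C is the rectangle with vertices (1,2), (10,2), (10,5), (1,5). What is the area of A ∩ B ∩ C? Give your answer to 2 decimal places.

The intersection is the polygon with vertices (5,4), (5,2), (1,2), (1,4).
By the shoelace formula its area is 8.00.

8.00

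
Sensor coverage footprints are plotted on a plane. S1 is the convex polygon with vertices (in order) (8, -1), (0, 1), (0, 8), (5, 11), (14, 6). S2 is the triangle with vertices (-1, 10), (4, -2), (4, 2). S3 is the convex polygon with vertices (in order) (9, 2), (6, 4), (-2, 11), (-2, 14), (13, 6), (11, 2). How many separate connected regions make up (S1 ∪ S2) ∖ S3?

2

(S1 ∪ S2) ∖ S3 splits into 2 disjoint pieces (area 51.4441, area 7.0706).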